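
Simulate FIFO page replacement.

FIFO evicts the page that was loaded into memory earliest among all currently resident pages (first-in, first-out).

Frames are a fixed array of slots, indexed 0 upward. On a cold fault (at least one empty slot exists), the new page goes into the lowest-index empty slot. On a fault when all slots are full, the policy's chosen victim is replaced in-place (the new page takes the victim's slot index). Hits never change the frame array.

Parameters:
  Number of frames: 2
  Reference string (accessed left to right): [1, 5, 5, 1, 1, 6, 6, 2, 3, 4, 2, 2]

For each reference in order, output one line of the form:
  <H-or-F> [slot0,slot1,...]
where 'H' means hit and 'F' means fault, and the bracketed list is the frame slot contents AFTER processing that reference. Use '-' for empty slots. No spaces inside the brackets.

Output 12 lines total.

F [1,-]
F [1,5]
H [1,5]
H [1,5]
H [1,5]
F [6,5]
H [6,5]
F [6,2]
F [3,2]
F [3,4]
F [2,4]
H [2,4]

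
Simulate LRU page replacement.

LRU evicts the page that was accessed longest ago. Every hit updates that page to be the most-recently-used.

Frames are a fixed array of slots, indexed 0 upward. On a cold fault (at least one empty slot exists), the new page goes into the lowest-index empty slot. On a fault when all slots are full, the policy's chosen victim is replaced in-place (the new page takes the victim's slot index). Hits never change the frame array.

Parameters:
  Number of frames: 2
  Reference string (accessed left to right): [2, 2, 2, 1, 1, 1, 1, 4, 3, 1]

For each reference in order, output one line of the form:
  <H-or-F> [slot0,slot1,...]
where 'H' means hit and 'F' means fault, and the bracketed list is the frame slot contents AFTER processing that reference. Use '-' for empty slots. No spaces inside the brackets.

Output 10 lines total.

F [2,-]
H [2,-]
H [2,-]
F [2,1]
H [2,1]
H [2,1]
H [2,1]
F [4,1]
F [4,3]
F [1,3]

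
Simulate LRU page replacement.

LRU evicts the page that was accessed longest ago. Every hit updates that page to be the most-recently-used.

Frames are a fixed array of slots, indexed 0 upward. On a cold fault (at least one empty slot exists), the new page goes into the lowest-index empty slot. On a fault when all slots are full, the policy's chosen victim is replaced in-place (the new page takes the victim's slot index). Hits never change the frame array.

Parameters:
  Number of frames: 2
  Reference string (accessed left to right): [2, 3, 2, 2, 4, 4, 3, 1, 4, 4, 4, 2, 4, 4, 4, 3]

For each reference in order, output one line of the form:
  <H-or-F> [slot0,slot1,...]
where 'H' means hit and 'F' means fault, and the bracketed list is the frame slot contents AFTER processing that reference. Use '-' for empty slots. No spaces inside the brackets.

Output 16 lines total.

F [2,-]
F [2,3]
H [2,3]
H [2,3]
F [2,4]
H [2,4]
F [3,4]
F [3,1]
F [4,1]
H [4,1]
H [4,1]
F [4,2]
H [4,2]
H [4,2]
H [4,2]
F [4,3]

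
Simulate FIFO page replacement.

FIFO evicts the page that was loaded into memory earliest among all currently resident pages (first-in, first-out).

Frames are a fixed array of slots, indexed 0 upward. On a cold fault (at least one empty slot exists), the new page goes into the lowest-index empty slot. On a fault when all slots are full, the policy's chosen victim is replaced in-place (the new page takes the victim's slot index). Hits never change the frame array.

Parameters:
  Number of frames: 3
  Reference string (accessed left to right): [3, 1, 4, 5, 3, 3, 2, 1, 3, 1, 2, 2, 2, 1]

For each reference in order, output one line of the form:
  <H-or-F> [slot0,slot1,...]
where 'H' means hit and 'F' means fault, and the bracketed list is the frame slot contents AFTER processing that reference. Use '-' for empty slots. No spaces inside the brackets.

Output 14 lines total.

F [3,-,-]
F [3,1,-]
F [3,1,4]
F [5,1,4]
F [5,3,4]
H [5,3,4]
F [5,3,2]
F [1,3,2]
H [1,3,2]
H [1,3,2]
H [1,3,2]
H [1,3,2]
H [1,3,2]
H [1,3,2]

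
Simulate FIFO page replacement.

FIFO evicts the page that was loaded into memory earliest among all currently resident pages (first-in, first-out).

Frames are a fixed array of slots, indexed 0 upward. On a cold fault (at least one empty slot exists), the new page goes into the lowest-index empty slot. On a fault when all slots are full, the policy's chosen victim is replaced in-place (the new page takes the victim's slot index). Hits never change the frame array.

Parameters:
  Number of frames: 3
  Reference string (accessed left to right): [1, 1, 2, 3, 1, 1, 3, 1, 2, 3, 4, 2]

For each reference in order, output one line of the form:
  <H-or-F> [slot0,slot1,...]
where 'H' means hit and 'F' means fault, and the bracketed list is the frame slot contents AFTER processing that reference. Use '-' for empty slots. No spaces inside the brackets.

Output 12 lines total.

F [1,-,-]
H [1,-,-]
F [1,2,-]
F [1,2,3]
H [1,2,3]
H [1,2,3]
H [1,2,3]
H [1,2,3]
H [1,2,3]
H [1,2,3]
F [4,2,3]
H [4,2,3]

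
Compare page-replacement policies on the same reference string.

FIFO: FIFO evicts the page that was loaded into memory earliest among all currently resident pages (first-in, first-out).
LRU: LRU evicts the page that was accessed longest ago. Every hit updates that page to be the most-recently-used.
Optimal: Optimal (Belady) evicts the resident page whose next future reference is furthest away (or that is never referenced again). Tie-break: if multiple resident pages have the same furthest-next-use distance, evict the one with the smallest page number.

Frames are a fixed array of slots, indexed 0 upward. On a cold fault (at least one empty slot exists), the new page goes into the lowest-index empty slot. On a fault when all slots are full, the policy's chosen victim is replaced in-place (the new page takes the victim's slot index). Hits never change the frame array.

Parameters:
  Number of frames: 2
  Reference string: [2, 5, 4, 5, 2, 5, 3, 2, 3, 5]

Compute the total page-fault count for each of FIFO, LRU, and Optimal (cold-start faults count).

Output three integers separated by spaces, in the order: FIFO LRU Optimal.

--- FIFO ---
  step 0: ref 2 -> FAULT, frames=[2,-] (faults so far: 1)
  step 1: ref 5 -> FAULT, frames=[2,5] (faults so far: 2)
  step 2: ref 4 -> FAULT, evict 2, frames=[4,5] (faults so far: 3)
  step 3: ref 5 -> HIT, frames=[4,5] (faults so far: 3)
  step 4: ref 2 -> FAULT, evict 5, frames=[4,2] (faults so far: 4)
  step 5: ref 5 -> FAULT, evict 4, frames=[5,2] (faults so far: 5)
  step 6: ref 3 -> FAULT, evict 2, frames=[5,3] (faults so far: 6)
  step 7: ref 2 -> FAULT, evict 5, frames=[2,3] (faults so far: 7)
  step 8: ref 3 -> HIT, frames=[2,3] (faults so far: 7)
  step 9: ref 5 -> FAULT, evict 3, frames=[2,5] (faults so far: 8)
  FIFO total faults: 8
--- LRU ---
  step 0: ref 2 -> FAULT, frames=[2,-] (faults so far: 1)
  step 1: ref 5 -> FAULT, frames=[2,5] (faults so far: 2)
  step 2: ref 4 -> FAULT, evict 2, frames=[4,5] (faults so far: 3)
  step 3: ref 5 -> HIT, frames=[4,5] (faults so far: 3)
  step 4: ref 2 -> FAULT, evict 4, frames=[2,5] (faults so far: 4)
  step 5: ref 5 -> HIT, frames=[2,5] (faults so far: 4)
  step 6: ref 3 -> FAULT, evict 2, frames=[3,5] (faults so far: 5)
  step 7: ref 2 -> FAULT, evict 5, frames=[3,2] (faults so far: 6)
  step 8: ref 3 -> HIT, frames=[3,2] (faults so far: 6)
  step 9: ref 5 -> FAULT, evict 2, frames=[3,5] (faults so far: 7)
  LRU total faults: 7
--- Optimal ---
  step 0: ref 2 -> FAULT, frames=[2,-] (faults so far: 1)
  step 1: ref 5 -> FAULT, frames=[2,5] (faults so far: 2)
  step 2: ref 4 -> FAULT, evict 2, frames=[4,5] (faults so far: 3)
  step 3: ref 5 -> HIT, frames=[4,5] (faults so far: 3)
  step 4: ref 2 -> FAULT, evict 4, frames=[2,5] (faults so far: 4)
  step 5: ref 5 -> HIT, frames=[2,5] (faults so far: 4)
  step 6: ref 3 -> FAULT, evict 5, frames=[2,3] (faults so far: 5)
  step 7: ref 2 -> HIT, frames=[2,3] (faults so far: 5)
  step 8: ref 3 -> HIT, frames=[2,3] (faults so far: 5)
  step 9: ref 5 -> FAULT, evict 2, frames=[5,3] (faults so far: 6)
  Optimal total faults: 6

Answer: 8 7 6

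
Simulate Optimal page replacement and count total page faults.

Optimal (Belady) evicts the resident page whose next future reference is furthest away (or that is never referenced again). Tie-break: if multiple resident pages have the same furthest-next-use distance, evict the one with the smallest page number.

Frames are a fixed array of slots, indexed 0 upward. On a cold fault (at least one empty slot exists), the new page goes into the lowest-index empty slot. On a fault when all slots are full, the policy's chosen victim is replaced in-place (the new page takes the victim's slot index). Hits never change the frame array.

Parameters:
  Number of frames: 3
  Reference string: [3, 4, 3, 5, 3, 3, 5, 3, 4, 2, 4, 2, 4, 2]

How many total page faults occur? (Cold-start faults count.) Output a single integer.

Answer: 4

Derivation:
Step 0: ref 3 → FAULT, frames=[3,-,-]
Step 1: ref 4 → FAULT, frames=[3,4,-]
Step 2: ref 3 → HIT, frames=[3,4,-]
Step 3: ref 5 → FAULT, frames=[3,4,5]
Step 4: ref 3 → HIT, frames=[3,4,5]
Step 5: ref 3 → HIT, frames=[3,4,5]
Step 6: ref 5 → HIT, frames=[3,4,5]
Step 7: ref 3 → HIT, frames=[3,4,5]
Step 8: ref 4 → HIT, frames=[3,4,5]
Step 9: ref 2 → FAULT (evict 3), frames=[2,4,5]
Step 10: ref 4 → HIT, frames=[2,4,5]
Step 11: ref 2 → HIT, frames=[2,4,5]
Step 12: ref 4 → HIT, frames=[2,4,5]
Step 13: ref 2 → HIT, frames=[2,4,5]
Total faults: 4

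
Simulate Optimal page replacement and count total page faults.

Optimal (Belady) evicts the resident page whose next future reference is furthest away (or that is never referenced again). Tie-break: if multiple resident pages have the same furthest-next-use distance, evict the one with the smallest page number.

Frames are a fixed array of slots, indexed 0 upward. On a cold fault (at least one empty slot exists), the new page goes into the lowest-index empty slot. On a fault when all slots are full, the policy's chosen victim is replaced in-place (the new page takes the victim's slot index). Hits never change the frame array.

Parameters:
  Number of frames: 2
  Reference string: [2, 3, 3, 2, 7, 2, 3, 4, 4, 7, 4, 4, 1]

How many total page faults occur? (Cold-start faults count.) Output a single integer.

Answer: 6

Derivation:
Step 0: ref 2 → FAULT, frames=[2,-]
Step 1: ref 3 → FAULT, frames=[2,3]
Step 2: ref 3 → HIT, frames=[2,3]
Step 3: ref 2 → HIT, frames=[2,3]
Step 4: ref 7 → FAULT (evict 3), frames=[2,7]
Step 5: ref 2 → HIT, frames=[2,7]
Step 6: ref 3 → FAULT (evict 2), frames=[3,7]
Step 7: ref 4 → FAULT (evict 3), frames=[4,7]
Step 8: ref 4 → HIT, frames=[4,7]
Step 9: ref 7 → HIT, frames=[4,7]
Step 10: ref 4 → HIT, frames=[4,7]
Step 11: ref 4 → HIT, frames=[4,7]
Step 12: ref 1 → FAULT (evict 4), frames=[1,7]
Total faults: 6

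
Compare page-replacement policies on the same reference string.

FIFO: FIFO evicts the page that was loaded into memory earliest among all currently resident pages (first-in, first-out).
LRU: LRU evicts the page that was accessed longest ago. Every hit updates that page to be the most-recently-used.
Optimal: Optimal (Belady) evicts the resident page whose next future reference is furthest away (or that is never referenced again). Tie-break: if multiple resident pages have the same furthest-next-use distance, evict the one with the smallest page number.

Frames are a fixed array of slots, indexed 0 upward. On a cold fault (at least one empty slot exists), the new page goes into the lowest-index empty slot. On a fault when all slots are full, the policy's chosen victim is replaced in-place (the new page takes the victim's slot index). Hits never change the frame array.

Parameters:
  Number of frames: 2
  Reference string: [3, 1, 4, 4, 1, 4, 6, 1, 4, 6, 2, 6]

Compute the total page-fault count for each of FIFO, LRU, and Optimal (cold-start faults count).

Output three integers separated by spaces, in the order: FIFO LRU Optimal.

--- FIFO ---
  step 0: ref 3 -> FAULT, frames=[3,-] (faults so far: 1)
  step 1: ref 1 -> FAULT, frames=[3,1] (faults so far: 2)
  step 2: ref 4 -> FAULT, evict 3, frames=[4,1] (faults so far: 3)
  step 3: ref 4 -> HIT, frames=[4,1] (faults so far: 3)
  step 4: ref 1 -> HIT, frames=[4,1] (faults so far: 3)
  step 5: ref 4 -> HIT, frames=[4,1] (faults so far: 3)
  step 6: ref 6 -> FAULT, evict 1, frames=[4,6] (faults so far: 4)
  step 7: ref 1 -> FAULT, evict 4, frames=[1,6] (faults so far: 5)
  step 8: ref 4 -> FAULT, evict 6, frames=[1,4] (faults so far: 6)
  step 9: ref 6 -> FAULT, evict 1, frames=[6,4] (faults so far: 7)
  step 10: ref 2 -> FAULT, evict 4, frames=[6,2] (faults so far: 8)
  step 11: ref 6 -> HIT, frames=[6,2] (faults so far: 8)
  FIFO total faults: 8
--- LRU ---
  step 0: ref 3 -> FAULT, frames=[3,-] (faults so far: 1)
  step 1: ref 1 -> FAULT, frames=[3,1] (faults so far: 2)
  step 2: ref 4 -> FAULT, evict 3, frames=[4,1] (faults so far: 3)
  step 3: ref 4 -> HIT, frames=[4,1] (faults so far: 3)
  step 4: ref 1 -> HIT, frames=[4,1] (faults so far: 3)
  step 5: ref 4 -> HIT, frames=[4,1] (faults so far: 3)
  step 6: ref 6 -> FAULT, evict 1, frames=[4,6] (faults so far: 4)
  step 7: ref 1 -> FAULT, evict 4, frames=[1,6] (faults so far: 5)
  step 8: ref 4 -> FAULT, evict 6, frames=[1,4] (faults so far: 6)
  step 9: ref 6 -> FAULT, evict 1, frames=[6,4] (faults so far: 7)
  step 10: ref 2 -> FAULT, evict 4, frames=[6,2] (faults so far: 8)
  step 11: ref 6 -> HIT, frames=[6,2] (faults so far: 8)
  LRU total faults: 8
--- Optimal ---
  step 0: ref 3 -> FAULT, frames=[3,-] (faults so far: 1)
  step 1: ref 1 -> FAULT, frames=[3,1] (faults so far: 2)
  step 2: ref 4 -> FAULT, evict 3, frames=[4,1] (faults so far: 3)
  step 3: ref 4 -> HIT, frames=[4,1] (faults so far: 3)
  step 4: ref 1 -> HIT, frames=[4,1] (faults so far: 3)
  step 5: ref 4 -> HIT, frames=[4,1] (faults so far: 3)
  step 6: ref 6 -> FAULT, evict 4, frames=[6,1] (faults so far: 4)
  step 7: ref 1 -> HIT, frames=[6,1] (faults so far: 4)
  step 8: ref 4 -> FAULT, evict 1, frames=[6,4] (faults so far: 5)
  step 9: ref 6 -> HIT, frames=[6,4] (faults so far: 5)
  step 10: ref 2 -> FAULT, evict 4, frames=[6,2] (faults so far: 6)
  step 11: ref 6 -> HIT, frames=[6,2] (faults so far: 6)
  Optimal total faults: 6

Answer: 8 8 6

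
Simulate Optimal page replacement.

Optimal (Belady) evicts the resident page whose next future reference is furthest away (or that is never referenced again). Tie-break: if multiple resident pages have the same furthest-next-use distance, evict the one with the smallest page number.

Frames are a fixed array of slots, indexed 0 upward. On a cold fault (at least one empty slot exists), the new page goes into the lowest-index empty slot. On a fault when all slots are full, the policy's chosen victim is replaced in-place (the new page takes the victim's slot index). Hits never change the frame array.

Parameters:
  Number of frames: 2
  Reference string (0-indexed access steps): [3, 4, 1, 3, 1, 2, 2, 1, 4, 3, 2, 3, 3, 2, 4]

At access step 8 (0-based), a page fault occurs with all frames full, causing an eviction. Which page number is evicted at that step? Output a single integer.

Answer: 1

Derivation:
Step 0: ref 3 -> FAULT, frames=[3,-]
Step 1: ref 4 -> FAULT, frames=[3,4]
Step 2: ref 1 -> FAULT, evict 4, frames=[3,1]
Step 3: ref 3 -> HIT, frames=[3,1]
Step 4: ref 1 -> HIT, frames=[3,1]
Step 5: ref 2 -> FAULT, evict 3, frames=[2,1]
Step 6: ref 2 -> HIT, frames=[2,1]
Step 7: ref 1 -> HIT, frames=[2,1]
Step 8: ref 4 -> FAULT, evict 1, frames=[2,4]
At step 8: evicted page 1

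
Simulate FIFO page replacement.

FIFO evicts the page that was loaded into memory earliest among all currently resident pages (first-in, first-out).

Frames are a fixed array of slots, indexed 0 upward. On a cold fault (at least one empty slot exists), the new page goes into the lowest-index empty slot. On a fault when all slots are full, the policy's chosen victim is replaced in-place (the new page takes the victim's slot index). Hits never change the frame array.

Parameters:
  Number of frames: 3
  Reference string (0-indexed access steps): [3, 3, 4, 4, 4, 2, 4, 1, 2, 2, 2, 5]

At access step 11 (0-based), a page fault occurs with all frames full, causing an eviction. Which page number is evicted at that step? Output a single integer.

Answer: 4

Derivation:
Step 0: ref 3 -> FAULT, frames=[3,-,-]
Step 1: ref 3 -> HIT, frames=[3,-,-]
Step 2: ref 4 -> FAULT, frames=[3,4,-]
Step 3: ref 4 -> HIT, frames=[3,4,-]
Step 4: ref 4 -> HIT, frames=[3,4,-]
Step 5: ref 2 -> FAULT, frames=[3,4,2]
Step 6: ref 4 -> HIT, frames=[3,4,2]
Step 7: ref 1 -> FAULT, evict 3, frames=[1,4,2]
Step 8: ref 2 -> HIT, frames=[1,4,2]
Step 9: ref 2 -> HIT, frames=[1,4,2]
Step 10: ref 2 -> HIT, frames=[1,4,2]
Step 11: ref 5 -> FAULT, evict 4, frames=[1,5,2]
At step 11: evicted page 4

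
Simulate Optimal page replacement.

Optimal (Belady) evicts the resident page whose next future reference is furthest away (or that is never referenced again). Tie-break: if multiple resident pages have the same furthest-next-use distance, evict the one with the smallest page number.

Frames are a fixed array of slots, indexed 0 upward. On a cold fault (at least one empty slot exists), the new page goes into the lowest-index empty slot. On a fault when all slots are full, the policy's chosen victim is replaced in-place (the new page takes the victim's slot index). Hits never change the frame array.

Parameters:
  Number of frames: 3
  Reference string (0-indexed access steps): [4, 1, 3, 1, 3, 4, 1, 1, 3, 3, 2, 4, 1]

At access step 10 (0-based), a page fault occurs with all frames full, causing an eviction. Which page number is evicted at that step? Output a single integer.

Answer: 3

Derivation:
Step 0: ref 4 -> FAULT, frames=[4,-,-]
Step 1: ref 1 -> FAULT, frames=[4,1,-]
Step 2: ref 3 -> FAULT, frames=[4,1,3]
Step 3: ref 1 -> HIT, frames=[4,1,3]
Step 4: ref 3 -> HIT, frames=[4,1,3]
Step 5: ref 4 -> HIT, frames=[4,1,3]
Step 6: ref 1 -> HIT, frames=[4,1,3]
Step 7: ref 1 -> HIT, frames=[4,1,3]
Step 8: ref 3 -> HIT, frames=[4,1,3]
Step 9: ref 3 -> HIT, frames=[4,1,3]
Step 10: ref 2 -> FAULT, evict 3, frames=[4,1,2]
At step 10: evicted page 3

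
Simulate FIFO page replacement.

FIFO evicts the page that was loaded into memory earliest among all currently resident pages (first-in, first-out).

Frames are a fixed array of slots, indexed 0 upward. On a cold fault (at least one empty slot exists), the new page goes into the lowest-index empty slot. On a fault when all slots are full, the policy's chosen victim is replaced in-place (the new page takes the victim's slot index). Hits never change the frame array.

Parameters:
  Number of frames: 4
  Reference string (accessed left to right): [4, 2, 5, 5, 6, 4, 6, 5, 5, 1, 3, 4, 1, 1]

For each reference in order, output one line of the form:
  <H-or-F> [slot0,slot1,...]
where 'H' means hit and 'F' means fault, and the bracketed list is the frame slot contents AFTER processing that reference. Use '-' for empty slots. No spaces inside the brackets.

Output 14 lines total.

F [4,-,-,-]
F [4,2,-,-]
F [4,2,5,-]
H [4,2,5,-]
F [4,2,5,6]
H [4,2,5,6]
H [4,2,5,6]
H [4,2,5,6]
H [4,2,5,6]
F [1,2,5,6]
F [1,3,5,6]
F [1,3,4,6]
H [1,3,4,6]
H [1,3,4,6]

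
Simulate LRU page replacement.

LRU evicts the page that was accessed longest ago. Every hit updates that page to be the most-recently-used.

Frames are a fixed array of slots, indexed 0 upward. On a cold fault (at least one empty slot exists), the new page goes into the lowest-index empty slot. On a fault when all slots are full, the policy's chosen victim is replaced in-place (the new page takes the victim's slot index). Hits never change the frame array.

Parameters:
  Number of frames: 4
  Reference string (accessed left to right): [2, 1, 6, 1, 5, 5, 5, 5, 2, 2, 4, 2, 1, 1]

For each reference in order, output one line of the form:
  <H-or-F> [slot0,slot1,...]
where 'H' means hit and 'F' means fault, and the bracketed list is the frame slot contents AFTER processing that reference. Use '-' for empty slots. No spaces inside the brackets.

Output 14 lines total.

F [2,-,-,-]
F [2,1,-,-]
F [2,1,6,-]
H [2,1,6,-]
F [2,1,6,5]
H [2,1,6,5]
H [2,1,6,5]
H [2,1,6,5]
H [2,1,6,5]
H [2,1,6,5]
F [2,1,4,5]
H [2,1,4,5]
H [2,1,4,5]
H [2,1,4,5]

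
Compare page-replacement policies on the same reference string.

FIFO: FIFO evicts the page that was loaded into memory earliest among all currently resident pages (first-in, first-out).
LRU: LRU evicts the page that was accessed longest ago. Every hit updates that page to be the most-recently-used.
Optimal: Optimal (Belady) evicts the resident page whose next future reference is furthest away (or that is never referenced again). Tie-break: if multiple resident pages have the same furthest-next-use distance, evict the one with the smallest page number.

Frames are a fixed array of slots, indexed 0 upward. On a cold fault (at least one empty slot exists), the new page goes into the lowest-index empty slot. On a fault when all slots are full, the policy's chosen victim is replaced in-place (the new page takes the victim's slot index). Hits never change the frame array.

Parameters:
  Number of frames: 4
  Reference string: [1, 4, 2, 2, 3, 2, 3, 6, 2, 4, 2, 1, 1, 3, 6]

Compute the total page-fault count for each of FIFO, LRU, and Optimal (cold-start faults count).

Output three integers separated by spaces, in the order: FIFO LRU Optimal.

Answer: 6 8 6

Derivation:
--- FIFO ---
  step 0: ref 1 -> FAULT, frames=[1,-,-,-] (faults so far: 1)
  step 1: ref 4 -> FAULT, frames=[1,4,-,-] (faults so far: 2)
  step 2: ref 2 -> FAULT, frames=[1,4,2,-] (faults so far: 3)
  step 3: ref 2 -> HIT, frames=[1,4,2,-] (faults so far: 3)
  step 4: ref 3 -> FAULT, frames=[1,4,2,3] (faults so far: 4)
  step 5: ref 2 -> HIT, frames=[1,4,2,3] (faults so far: 4)
  step 6: ref 3 -> HIT, frames=[1,4,2,3] (faults so far: 4)
  step 7: ref 6 -> FAULT, evict 1, frames=[6,4,2,3] (faults so far: 5)
  step 8: ref 2 -> HIT, frames=[6,4,2,3] (faults so far: 5)
  step 9: ref 4 -> HIT, frames=[6,4,2,3] (faults so far: 5)
  step 10: ref 2 -> HIT, frames=[6,4,2,3] (faults so far: 5)
  step 11: ref 1 -> FAULT, evict 4, frames=[6,1,2,3] (faults so far: 6)
  step 12: ref 1 -> HIT, frames=[6,1,2,3] (faults so far: 6)
  step 13: ref 3 -> HIT, frames=[6,1,2,3] (faults so far: 6)
  step 14: ref 6 -> HIT, frames=[6,1,2,3] (faults so far: 6)
  FIFO total faults: 6
--- LRU ---
  step 0: ref 1 -> FAULT, frames=[1,-,-,-] (faults so far: 1)
  step 1: ref 4 -> FAULT, frames=[1,4,-,-] (faults so far: 2)
  step 2: ref 2 -> FAULT, frames=[1,4,2,-] (faults so far: 3)
  step 3: ref 2 -> HIT, frames=[1,4,2,-] (faults so far: 3)
  step 4: ref 3 -> FAULT, frames=[1,4,2,3] (faults so far: 4)
  step 5: ref 2 -> HIT, frames=[1,4,2,3] (faults so far: 4)
  step 6: ref 3 -> HIT, frames=[1,4,2,3] (faults so far: 4)
  step 7: ref 6 -> FAULT, evict 1, frames=[6,4,2,3] (faults so far: 5)
  step 8: ref 2 -> HIT, frames=[6,4,2,3] (faults so far: 5)
  step 9: ref 4 -> HIT, frames=[6,4,2,3] (faults so far: 5)
  step 10: ref 2 -> HIT, frames=[6,4,2,3] (faults so far: 5)
  step 11: ref 1 -> FAULT, evict 3, frames=[6,4,2,1] (faults so far: 6)
  step 12: ref 1 -> HIT, frames=[6,4,2,1] (faults so far: 6)
  step 13: ref 3 -> FAULT, evict 6, frames=[3,4,2,1] (faults so far: 7)
  step 14: ref 6 -> FAULT, evict 4, frames=[3,6,2,1] (faults so far: 8)
  LRU total faults: 8
--- Optimal ---
  step 0: ref 1 -> FAULT, frames=[1,-,-,-] (faults so far: 1)
  step 1: ref 4 -> FAULT, frames=[1,4,-,-] (faults so far: 2)
  step 2: ref 2 -> FAULT, frames=[1,4,2,-] (faults so far: 3)
  step 3: ref 2 -> HIT, frames=[1,4,2,-] (faults so far: 3)
  step 4: ref 3 -> FAULT, frames=[1,4,2,3] (faults so far: 4)
  step 5: ref 2 -> HIT, frames=[1,4,2,3] (faults so far: 4)
  step 6: ref 3 -> HIT, frames=[1,4,2,3] (faults so far: 4)
  step 7: ref 6 -> FAULT, evict 3, frames=[1,4,2,6] (faults so far: 5)
  step 8: ref 2 -> HIT, frames=[1,4,2,6] (faults so far: 5)
  step 9: ref 4 -> HIT, frames=[1,4,2,6] (faults so far: 5)
  step 10: ref 2 -> HIT, frames=[1,4,2,6] (faults so far: 5)
  step 11: ref 1 -> HIT, frames=[1,4,2,6] (faults so far: 5)
  step 12: ref 1 -> HIT, frames=[1,4,2,6] (faults so far: 5)
  step 13: ref 3 -> FAULT, evict 1, frames=[3,4,2,6] (faults so far: 6)
  step 14: ref 6 -> HIT, frames=[3,4,2,6] (faults so far: 6)
  Optimal total faults: 6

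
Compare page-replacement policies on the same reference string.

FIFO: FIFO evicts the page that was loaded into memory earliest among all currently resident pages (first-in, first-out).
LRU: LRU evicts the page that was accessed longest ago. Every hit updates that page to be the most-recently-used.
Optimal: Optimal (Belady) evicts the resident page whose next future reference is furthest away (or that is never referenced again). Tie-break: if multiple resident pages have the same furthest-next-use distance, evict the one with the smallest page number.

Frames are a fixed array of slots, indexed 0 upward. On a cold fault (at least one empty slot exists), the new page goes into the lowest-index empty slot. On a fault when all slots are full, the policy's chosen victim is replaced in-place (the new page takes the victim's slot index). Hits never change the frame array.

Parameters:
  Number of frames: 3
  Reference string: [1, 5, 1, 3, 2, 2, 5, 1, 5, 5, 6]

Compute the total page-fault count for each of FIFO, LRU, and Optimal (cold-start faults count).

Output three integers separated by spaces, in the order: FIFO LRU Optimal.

Answer: 7 7 5

Derivation:
--- FIFO ---
  step 0: ref 1 -> FAULT, frames=[1,-,-] (faults so far: 1)
  step 1: ref 5 -> FAULT, frames=[1,5,-] (faults so far: 2)
  step 2: ref 1 -> HIT, frames=[1,5,-] (faults so far: 2)
  step 3: ref 3 -> FAULT, frames=[1,5,3] (faults so far: 3)
  step 4: ref 2 -> FAULT, evict 1, frames=[2,5,3] (faults so far: 4)
  step 5: ref 2 -> HIT, frames=[2,5,3] (faults so far: 4)
  step 6: ref 5 -> HIT, frames=[2,5,3] (faults so far: 4)
  step 7: ref 1 -> FAULT, evict 5, frames=[2,1,3] (faults so far: 5)
  step 8: ref 5 -> FAULT, evict 3, frames=[2,1,5] (faults so far: 6)
  step 9: ref 5 -> HIT, frames=[2,1,5] (faults so far: 6)
  step 10: ref 6 -> FAULT, evict 2, frames=[6,1,5] (faults so far: 7)
  FIFO total faults: 7
--- LRU ---
  step 0: ref 1 -> FAULT, frames=[1,-,-] (faults so far: 1)
  step 1: ref 5 -> FAULT, frames=[1,5,-] (faults so far: 2)
  step 2: ref 1 -> HIT, frames=[1,5,-] (faults so far: 2)
  step 3: ref 3 -> FAULT, frames=[1,5,3] (faults so far: 3)
  step 4: ref 2 -> FAULT, evict 5, frames=[1,2,3] (faults so far: 4)
  step 5: ref 2 -> HIT, frames=[1,2,3] (faults so far: 4)
  step 6: ref 5 -> FAULT, evict 1, frames=[5,2,3] (faults so far: 5)
  step 7: ref 1 -> FAULT, evict 3, frames=[5,2,1] (faults so far: 6)
  step 8: ref 5 -> HIT, frames=[5,2,1] (faults so far: 6)
  step 9: ref 5 -> HIT, frames=[5,2,1] (faults so far: 6)
  step 10: ref 6 -> FAULT, evict 2, frames=[5,6,1] (faults so far: 7)
  LRU total faults: 7
--- Optimal ---
  step 0: ref 1 -> FAULT, frames=[1,-,-] (faults so far: 1)
  step 1: ref 5 -> FAULT, frames=[1,5,-] (faults so far: 2)
  step 2: ref 1 -> HIT, frames=[1,5,-] (faults so far: 2)
  step 3: ref 3 -> FAULT, frames=[1,5,3] (faults so far: 3)
  step 4: ref 2 -> FAULT, evict 3, frames=[1,5,2] (faults so far: 4)
  step 5: ref 2 -> HIT, frames=[1,5,2] (faults so far: 4)
  step 6: ref 5 -> HIT, frames=[1,5,2] (faults so far: 4)
  step 7: ref 1 -> HIT, frames=[1,5,2] (faults so far: 4)
  step 8: ref 5 -> HIT, frames=[1,5,2] (faults so far: 4)
  step 9: ref 5 -> HIT, frames=[1,5,2] (faults so far: 4)
  step 10: ref 6 -> FAULT, evict 1, frames=[6,5,2] (faults so far: 5)
  Optimal total faults: 5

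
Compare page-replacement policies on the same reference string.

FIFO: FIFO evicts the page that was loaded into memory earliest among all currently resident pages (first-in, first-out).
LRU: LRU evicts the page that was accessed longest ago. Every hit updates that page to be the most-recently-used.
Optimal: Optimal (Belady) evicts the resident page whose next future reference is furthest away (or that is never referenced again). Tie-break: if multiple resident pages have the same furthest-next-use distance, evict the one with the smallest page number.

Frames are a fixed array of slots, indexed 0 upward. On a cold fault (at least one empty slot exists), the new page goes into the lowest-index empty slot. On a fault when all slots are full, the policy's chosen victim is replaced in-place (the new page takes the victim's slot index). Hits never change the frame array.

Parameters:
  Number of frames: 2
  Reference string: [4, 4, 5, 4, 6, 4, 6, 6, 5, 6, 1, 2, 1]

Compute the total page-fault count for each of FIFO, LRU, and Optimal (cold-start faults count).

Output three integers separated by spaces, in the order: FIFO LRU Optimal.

--- FIFO ---
  step 0: ref 4 -> FAULT, frames=[4,-] (faults so far: 1)
  step 1: ref 4 -> HIT, frames=[4,-] (faults so far: 1)
  step 2: ref 5 -> FAULT, frames=[4,5] (faults so far: 2)
  step 3: ref 4 -> HIT, frames=[4,5] (faults so far: 2)
  step 4: ref 6 -> FAULT, evict 4, frames=[6,5] (faults so far: 3)
  step 5: ref 4 -> FAULT, evict 5, frames=[6,4] (faults so far: 4)
  step 6: ref 6 -> HIT, frames=[6,4] (faults so far: 4)
  step 7: ref 6 -> HIT, frames=[6,4] (faults so far: 4)
  step 8: ref 5 -> FAULT, evict 6, frames=[5,4] (faults so far: 5)
  step 9: ref 6 -> FAULT, evict 4, frames=[5,6] (faults so far: 6)
  step 10: ref 1 -> FAULT, evict 5, frames=[1,6] (faults so far: 7)
  step 11: ref 2 -> FAULT, evict 6, frames=[1,2] (faults so far: 8)
  step 12: ref 1 -> HIT, frames=[1,2] (faults so far: 8)
  FIFO total faults: 8
--- LRU ---
  step 0: ref 4 -> FAULT, frames=[4,-] (faults so far: 1)
  step 1: ref 4 -> HIT, frames=[4,-] (faults so far: 1)
  step 2: ref 5 -> FAULT, frames=[4,5] (faults so far: 2)
  step 3: ref 4 -> HIT, frames=[4,5] (faults so far: 2)
  step 4: ref 6 -> FAULT, evict 5, frames=[4,6] (faults so far: 3)
  step 5: ref 4 -> HIT, frames=[4,6] (faults so far: 3)
  step 6: ref 6 -> HIT, frames=[4,6] (faults so far: 3)
  step 7: ref 6 -> HIT, frames=[4,6] (faults so far: 3)
  step 8: ref 5 -> FAULT, evict 4, frames=[5,6] (faults so far: 4)
  step 9: ref 6 -> HIT, frames=[5,6] (faults so far: 4)
  step 10: ref 1 -> FAULT, evict 5, frames=[1,6] (faults so far: 5)
  step 11: ref 2 -> FAULT, evict 6, frames=[1,2] (faults so far: 6)
  step 12: ref 1 -> HIT, frames=[1,2] (faults so far: 6)
  LRU total faults: 6
--- Optimal ---
  step 0: ref 4 -> FAULT, frames=[4,-] (faults so far: 1)
  step 1: ref 4 -> HIT, frames=[4,-] (faults so far: 1)
  step 2: ref 5 -> FAULT, frames=[4,5] (faults so far: 2)
  step 3: ref 4 -> HIT, frames=[4,5] (faults so far: 2)
  step 4: ref 6 -> FAULT, evict 5, frames=[4,6] (faults so far: 3)
  step 5: ref 4 -> HIT, frames=[4,6] (faults so far: 3)
  step 6: ref 6 -> HIT, frames=[4,6] (faults so far: 3)
  step 7: ref 6 -> HIT, frames=[4,6] (faults so far: 3)
  step 8: ref 5 -> FAULT, evict 4, frames=[5,6] (faults so far: 4)
  step 9: ref 6 -> HIT, frames=[5,6] (faults so far: 4)
  step 10: ref 1 -> FAULT, evict 5, frames=[1,6] (faults so far: 5)
  step 11: ref 2 -> FAULT, evict 6, frames=[1,2] (faults so far: 6)
  step 12: ref 1 -> HIT, frames=[1,2] (faults so far: 6)
  Optimal total faults: 6

Answer: 8 6 6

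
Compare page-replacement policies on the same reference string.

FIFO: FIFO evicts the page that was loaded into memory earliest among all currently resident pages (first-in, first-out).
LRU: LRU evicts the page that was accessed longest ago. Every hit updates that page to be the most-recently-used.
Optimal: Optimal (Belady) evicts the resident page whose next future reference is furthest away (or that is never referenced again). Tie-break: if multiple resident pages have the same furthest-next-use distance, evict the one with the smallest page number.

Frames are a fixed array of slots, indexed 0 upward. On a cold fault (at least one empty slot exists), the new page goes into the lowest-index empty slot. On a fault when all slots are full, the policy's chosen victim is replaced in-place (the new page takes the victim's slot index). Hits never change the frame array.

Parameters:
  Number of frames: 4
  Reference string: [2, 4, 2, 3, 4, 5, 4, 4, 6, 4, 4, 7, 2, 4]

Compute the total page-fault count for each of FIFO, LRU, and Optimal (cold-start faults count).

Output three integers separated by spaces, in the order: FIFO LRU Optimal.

--- FIFO ---
  step 0: ref 2 -> FAULT, frames=[2,-,-,-] (faults so far: 1)
  step 1: ref 4 -> FAULT, frames=[2,4,-,-] (faults so far: 2)
  step 2: ref 2 -> HIT, frames=[2,4,-,-] (faults so far: 2)
  step 3: ref 3 -> FAULT, frames=[2,4,3,-] (faults so far: 3)
  step 4: ref 4 -> HIT, frames=[2,4,3,-] (faults so far: 3)
  step 5: ref 5 -> FAULT, frames=[2,4,3,5] (faults so far: 4)
  step 6: ref 4 -> HIT, frames=[2,4,3,5] (faults so far: 4)
  step 7: ref 4 -> HIT, frames=[2,4,3,5] (faults so far: 4)
  step 8: ref 6 -> FAULT, evict 2, frames=[6,4,3,5] (faults so far: 5)
  step 9: ref 4 -> HIT, frames=[6,4,3,5] (faults so far: 5)
  step 10: ref 4 -> HIT, frames=[6,4,3,5] (faults so far: 5)
  step 11: ref 7 -> FAULT, evict 4, frames=[6,7,3,5] (faults so far: 6)
  step 12: ref 2 -> FAULT, evict 3, frames=[6,7,2,5] (faults so far: 7)
  step 13: ref 4 -> FAULT, evict 5, frames=[6,7,2,4] (faults so far: 8)
  FIFO total faults: 8
--- LRU ---
  step 0: ref 2 -> FAULT, frames=[2,-,-,-] (faults so far: 1)
  step 1: ref 4 -> FAULT, frames=[2,4,-,-] (faults so far: 2)
  step 2: ref 2 -> HIT, frames=[2,4,-,-] (faults so far: 2)
  step 3: ref 3 -> FAULT, frames=[2,4,3,-] (faults so far: 3)
  step 4: ref 4 -> HIT, frames=[2,4,3,-] (faults so far: 3)
  step 5: ref 5 -> FAULT, frames=[2,4,3,5] (faults so far: 4)
  step 6: ref 4 -> HIT, frames=[2,4,3,5] (faults so far: 4)
  step 7: ref 4 -> HIT, frames=[2,4,3,5] (faults so far: 4)
  step 8: ref 6 -> FAULT, evict 2, frames=[6,4,3,5] (faults so far: 5)
  step 9: ref 4 -> HIT, frames=[6,4,3,5] (faults so far: 5)
  step 10: ref 4 -> HIT, frames=[6,4,3,5] (faults so far: 5)
  step 11: ref 7 -> FAULT, evict 3, frames=[6,4,7,5] (faults so far: 6)
  step 12: ref 2 -> FAULT, evict 5, frames=[6,4,7,2] (faults so far: 7)
  step 13: ref 4 -> HIT, frames=[6,4,7,2] (faults so far: 7)
  LRU total faults: 7
--- Optimal ---
  step 0: ref 2 -> FAULT, frames=[2,-,-,-] (faults so far: 1)
  step 1: ref 4 -> FAULT, frames=[2,4,-,-] (faults so far: 2)
  step 2: ref 2 -> HIT, frames=[2,4,-,-] (faults so far: 2)
  step 3: ref 3 -> FAULT, frames=[2,4,3,-] (faults so far: 3)
  step 4: ref 4 -> HIT, frames=[2,4,3,-] (faults so far: 3)
  step 5: ref 5 -> FAULT, frames=[2,4,3,5] (faults so far: 4)
  step 6: ref 4 -> HIT, frames=[2,4,3,5] (faults so far: 4)
  step 7: ref 4 -> HIT, frames=[2,4,3,5] (faults so far: 4)
  step 8: ref 6 -> FAULT, evict 3, frames=[2,4,6,5] (faults so far: 5)
  step 9: ref 4 -> HIT, frames=[2,4,6,5] (faults so far: 5)
  step 10: ref 4 -> HIT, frames=[2,4,6,5] (faults so far: 5)
  step 11: ref 7 -> FAULT, evict 5, frames=[2,4,6,7] (faults so far: 6)
  step 12: ref 2 -> HIT, frames=[2,4,6,7] (faults so far: 6)
  step 13: ref 4 -> HIT, frames=[2,4,6,7] (faults so far: 6)
  Optimal total faults: 6

Answer: 8 7 6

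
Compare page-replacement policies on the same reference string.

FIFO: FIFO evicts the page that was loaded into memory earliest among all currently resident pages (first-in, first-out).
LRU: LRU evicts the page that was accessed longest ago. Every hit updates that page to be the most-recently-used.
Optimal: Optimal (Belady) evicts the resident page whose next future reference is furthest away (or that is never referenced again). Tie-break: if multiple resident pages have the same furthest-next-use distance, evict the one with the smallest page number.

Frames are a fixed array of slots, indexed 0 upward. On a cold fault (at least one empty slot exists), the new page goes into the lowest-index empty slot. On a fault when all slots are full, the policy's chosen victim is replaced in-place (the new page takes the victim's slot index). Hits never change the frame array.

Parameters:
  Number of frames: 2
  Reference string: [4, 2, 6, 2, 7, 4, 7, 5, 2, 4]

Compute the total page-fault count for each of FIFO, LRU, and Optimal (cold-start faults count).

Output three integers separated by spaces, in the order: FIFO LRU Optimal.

Answer: 8 8 7

Derivation:
--- FIFO ---
  step 0: ref 4 -> FAULT, frames=[4,-] (faults so far: 1)
  step 1: ref 2 -> FAULT, frames=[4,2] (faults so far: 2)
  step 2: ref 6 -> FAULT, evict 4, frames=[6,2] (faults so far: 3)
  step 3: ref 2 -> HIT, frames=[6,2] (faults so far: 3)
  step 4: ref 7 -> FAULT, evict 2, frames=[6,7] (faults so far: 4)
  step 5: ref 4 -> FAULT, evict 6, frames=[4,7] (faults so far: 5)
  step 6: ref 7 -> HIT, frames=[4,7] (faults so far: 5)
  step 7: ref 5 -> FAULT, evict 7, frames=[4,5] (faults so far: 6)
  step 8: ref 2 -> FAULT, evict 4, frames=[2,5] (faults so far: 7)
  step 9: ref 4 -> FAULT, evict 5, frames=[2,4] (faults so far: 8)
  FIFO total faults: 8
--- LRU ---
  step 0: ref 4 -> FAULT, frames=[4,-] (faults so far: 1)
  step 1: ref 2 -> FAULT, frames=[4,2] (faults so far: 2)
  step 2: ref 6 -> FAULT, evict 4, frames=[6,2] (faults so far: 3)
  step 3: ref 2 -> HIT, frames=[6,2] (faults so far: 3)
  step 4: ref 7 -> FAULT, evict 6, frames=[7,2] (faults so far: 4)
  step 5: ref 4 -> FAULT, evict 2, frames=[7,4] (faults so far: 5)
  step 6: ref 7 -> HIT, frames=[7,4] (faults so far: 5)
  step 7: ref 5 -> FAULT, evict 4, frames=[7,5] (faults so far: 6)
  step 8: ref 2 -> FAULT, evict 7, frames=[2,5] (faults so far: 7)
  step 9: ref 4 -> FAULT, evict 5, frames=[2,4] (faults so far: 8)
  LRU total faults: 8
--- Optimal ---
  step 0: ref 4 -> FAULT, frames=[4,-] (faults so far: 1)
  step 1: ref 2 -> FAULT, frames=[4,2] (faults so far: 2)
  step 2: ref 6 -> FAULT, evict 4, frames=[6,2] (faults so far: 3)
  step 3: ref 2 -> HIT, frames=[6,2] (faults so far: 3)
  step 4: ref 7 -> FAULT, evict 6, frames=[7,2] (faults so far: 4)
  step 5: ref 4 -> FAULT, evict 2, frames=[7,4] (faults so far: 5)
  step 6: ref 7 -> HIT, frames=[7,4] (faults so far: 5)
  step 7: ref 5 -> FAULT, evict 7, frames=[5,4] (faults so far: 6)
  step 8: ref 2 -> FAULT, evict 5, frames=[2,4] (faults so far: 7)
  step 9: ref 4 -> HIT, frames=[2,4] (faults so far: 7)
  Optimal total faults: 7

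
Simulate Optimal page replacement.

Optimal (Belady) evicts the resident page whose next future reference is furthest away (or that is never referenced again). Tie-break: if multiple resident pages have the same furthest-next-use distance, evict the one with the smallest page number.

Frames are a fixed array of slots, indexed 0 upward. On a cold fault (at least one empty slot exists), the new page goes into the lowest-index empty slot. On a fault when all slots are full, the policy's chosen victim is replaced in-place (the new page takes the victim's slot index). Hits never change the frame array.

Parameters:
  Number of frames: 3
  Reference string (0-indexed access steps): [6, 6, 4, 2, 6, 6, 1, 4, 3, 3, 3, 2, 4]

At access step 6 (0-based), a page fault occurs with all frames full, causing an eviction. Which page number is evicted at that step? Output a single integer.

Step 0: ref 6 -> FAULT, frames=[6,-,-]
Step 1: ref 6 -> HIT, frames=[6,-,-]
Step 2: ref 4 -> FAULT, frames=[6,4,-]
Step 3: ref 2 -> FAULT, frames=[6,4,2]
Step 4: ref 6 -> HIT, frames=[6,4,2]
Step 5: ref 6 -> HIT, frames=[6,4,2]
Step 6: ref 1 -> FAULT, evict 6, frames=[1,4,2]
At step 6: evicted page 6

Answer: 6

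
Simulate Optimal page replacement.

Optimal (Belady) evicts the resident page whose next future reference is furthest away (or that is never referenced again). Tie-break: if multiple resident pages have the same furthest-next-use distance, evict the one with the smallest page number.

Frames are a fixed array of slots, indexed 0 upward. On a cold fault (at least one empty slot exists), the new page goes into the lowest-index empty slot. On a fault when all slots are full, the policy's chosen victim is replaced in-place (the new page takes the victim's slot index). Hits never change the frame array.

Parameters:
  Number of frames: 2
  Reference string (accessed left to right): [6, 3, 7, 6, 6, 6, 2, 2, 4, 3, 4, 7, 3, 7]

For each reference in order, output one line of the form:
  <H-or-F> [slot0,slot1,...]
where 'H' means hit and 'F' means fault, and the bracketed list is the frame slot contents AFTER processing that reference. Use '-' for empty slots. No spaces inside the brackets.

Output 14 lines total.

F [6,-]
F [6,3]
F [6,7]
H [6,7]
H [6,7]
H [6,7]
F [2,7]
H [2,7]
F [4,7]
F [4,3]
H [4,3]
F [7,3]
H [7,3]
H [7,3]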